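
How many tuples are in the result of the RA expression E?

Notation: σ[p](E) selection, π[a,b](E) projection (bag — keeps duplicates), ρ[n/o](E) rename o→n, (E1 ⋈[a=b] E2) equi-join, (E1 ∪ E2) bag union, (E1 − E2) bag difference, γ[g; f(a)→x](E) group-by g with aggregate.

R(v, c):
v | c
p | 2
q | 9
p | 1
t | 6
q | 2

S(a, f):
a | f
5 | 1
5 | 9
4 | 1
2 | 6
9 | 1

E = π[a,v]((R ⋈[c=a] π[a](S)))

Per-node cardinality:
  R → 5
  S → 5
  π[a](S) → 5
  (R ⋈[c=a] π[a](S)) → 3
  π[a,v]((R ⋈[c=a] π[a](S))) → 3

|E| = 3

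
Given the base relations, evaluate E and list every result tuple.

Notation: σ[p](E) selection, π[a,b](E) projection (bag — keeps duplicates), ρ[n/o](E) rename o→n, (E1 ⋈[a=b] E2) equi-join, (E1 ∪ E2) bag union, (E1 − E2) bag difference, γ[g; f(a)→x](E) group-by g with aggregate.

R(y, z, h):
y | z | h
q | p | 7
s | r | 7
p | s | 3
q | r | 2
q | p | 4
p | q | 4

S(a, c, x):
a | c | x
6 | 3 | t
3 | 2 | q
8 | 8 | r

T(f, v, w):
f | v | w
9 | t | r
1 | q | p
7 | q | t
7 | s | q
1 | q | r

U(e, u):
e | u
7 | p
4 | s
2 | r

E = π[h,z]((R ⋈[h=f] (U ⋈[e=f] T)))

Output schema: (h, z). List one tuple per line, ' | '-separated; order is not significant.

Per-node cardinality:
  R → 6
  U → 3
  T → 5
  (U ⋈[e=f] T) → 2
  (R ⋈[h=f] (U ⋈[e=f] T)) → 4
  π[h,z]((R ⋈[h=f] (U ⋈[e=f] T))) → 4

== RESULT ==
h | z
7 | p
7 | p
7 | r
7 | r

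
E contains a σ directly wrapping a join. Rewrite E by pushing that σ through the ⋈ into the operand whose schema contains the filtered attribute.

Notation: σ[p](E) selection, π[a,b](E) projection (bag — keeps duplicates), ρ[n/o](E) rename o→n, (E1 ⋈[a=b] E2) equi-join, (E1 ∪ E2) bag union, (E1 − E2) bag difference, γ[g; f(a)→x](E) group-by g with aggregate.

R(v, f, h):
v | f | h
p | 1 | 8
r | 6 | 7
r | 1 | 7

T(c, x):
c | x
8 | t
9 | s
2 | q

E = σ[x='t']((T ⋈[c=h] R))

σ filters on x, owned by the left side.
E' = (σ[x='t'](T) ⋈[c=h] R)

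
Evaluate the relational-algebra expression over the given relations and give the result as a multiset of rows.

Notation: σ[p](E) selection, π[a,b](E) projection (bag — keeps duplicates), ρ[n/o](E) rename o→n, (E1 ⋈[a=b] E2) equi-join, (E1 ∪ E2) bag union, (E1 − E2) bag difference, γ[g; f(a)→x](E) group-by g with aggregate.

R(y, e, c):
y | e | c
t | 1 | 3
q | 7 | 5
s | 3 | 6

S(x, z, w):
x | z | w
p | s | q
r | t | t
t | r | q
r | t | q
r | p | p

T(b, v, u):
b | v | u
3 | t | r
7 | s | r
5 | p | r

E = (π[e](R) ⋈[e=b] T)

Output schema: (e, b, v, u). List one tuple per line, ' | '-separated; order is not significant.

Row counts bottom-up:
  R → 3
  π[e](R) → 3
  T → 3
  (π[e](R) ⋈[e=b] T) → 2

== RESULT ==
e | b | v | u
3 | 3 | t | r
7 | 7 | s | r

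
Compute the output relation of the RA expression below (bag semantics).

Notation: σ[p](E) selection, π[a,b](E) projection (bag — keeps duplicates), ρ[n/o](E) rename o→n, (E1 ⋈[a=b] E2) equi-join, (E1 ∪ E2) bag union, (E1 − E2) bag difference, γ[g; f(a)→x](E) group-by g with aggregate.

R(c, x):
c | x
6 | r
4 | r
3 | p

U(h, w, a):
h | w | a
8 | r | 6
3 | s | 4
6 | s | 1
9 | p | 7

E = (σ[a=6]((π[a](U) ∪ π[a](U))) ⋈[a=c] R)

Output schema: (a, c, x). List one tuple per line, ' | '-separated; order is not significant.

Stepwise |·|:
  U → 4
  π[a](U) → 4
  U → 4
  π[a](U) → 4
  (π[a](U) ∪ π[a](U)) → 8
  σ[a=6]((π[a](U) ∪ π[a](U))) → 2
  R → 3
  (σ[a=6]((π[a](U) ∪ π[a](U))) ⋈[a=c] R) → 2

== RESULT ==
a | c | x
6 | 6 | r
6 | 6 | r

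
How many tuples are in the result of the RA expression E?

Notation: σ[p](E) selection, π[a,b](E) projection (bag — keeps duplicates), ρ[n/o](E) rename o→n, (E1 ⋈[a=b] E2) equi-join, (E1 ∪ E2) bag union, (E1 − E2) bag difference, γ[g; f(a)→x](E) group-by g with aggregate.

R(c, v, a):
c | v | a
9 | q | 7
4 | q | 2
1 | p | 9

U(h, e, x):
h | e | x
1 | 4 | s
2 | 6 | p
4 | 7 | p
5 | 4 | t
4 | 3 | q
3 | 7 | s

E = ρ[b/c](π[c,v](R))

Row counts bottom-up:
  R → 3
  π[c,v](R) → 3
  ρ[b/c](π[c,v](R)) → 3

|E| = 3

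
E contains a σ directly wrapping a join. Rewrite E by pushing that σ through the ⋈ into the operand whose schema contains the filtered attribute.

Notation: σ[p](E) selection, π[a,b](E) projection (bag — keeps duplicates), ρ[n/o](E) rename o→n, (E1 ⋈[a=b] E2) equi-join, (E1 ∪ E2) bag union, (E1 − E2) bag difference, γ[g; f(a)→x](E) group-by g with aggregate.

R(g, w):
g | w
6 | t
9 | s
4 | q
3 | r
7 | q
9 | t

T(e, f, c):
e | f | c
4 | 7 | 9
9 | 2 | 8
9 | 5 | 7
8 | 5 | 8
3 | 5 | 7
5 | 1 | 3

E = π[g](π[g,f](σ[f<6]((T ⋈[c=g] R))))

σ filters on f, owned by the left side.
E' = π[g](π[g,f]((σ[f<6](T) ⋈[c=g] R)))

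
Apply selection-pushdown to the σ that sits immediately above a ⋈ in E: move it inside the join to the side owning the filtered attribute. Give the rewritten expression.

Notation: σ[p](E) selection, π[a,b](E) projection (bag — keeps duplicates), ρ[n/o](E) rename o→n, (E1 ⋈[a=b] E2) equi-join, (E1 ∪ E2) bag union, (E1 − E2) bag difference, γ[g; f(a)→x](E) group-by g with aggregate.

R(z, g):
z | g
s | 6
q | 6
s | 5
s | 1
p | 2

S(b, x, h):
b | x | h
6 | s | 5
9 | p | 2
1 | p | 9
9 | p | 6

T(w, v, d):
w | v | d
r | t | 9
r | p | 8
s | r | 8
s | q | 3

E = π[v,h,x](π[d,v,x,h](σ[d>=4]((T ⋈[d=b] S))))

σ filters on d, owned by the left side.
E' = π[v,h,x](π[d,v,x,h]((σ[d>=4](T) ⋈[d=b] S)))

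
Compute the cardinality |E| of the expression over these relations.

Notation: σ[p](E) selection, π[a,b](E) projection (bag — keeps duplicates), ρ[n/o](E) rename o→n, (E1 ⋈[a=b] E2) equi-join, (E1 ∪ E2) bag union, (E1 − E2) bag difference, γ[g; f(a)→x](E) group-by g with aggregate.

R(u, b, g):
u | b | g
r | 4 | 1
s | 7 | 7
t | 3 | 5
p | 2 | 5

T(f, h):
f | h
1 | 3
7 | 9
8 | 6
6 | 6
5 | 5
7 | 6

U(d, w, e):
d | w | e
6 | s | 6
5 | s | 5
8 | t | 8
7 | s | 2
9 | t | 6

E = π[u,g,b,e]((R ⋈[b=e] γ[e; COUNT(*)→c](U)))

Subexpression sizes:
  R → 4
  U → 5
  γ[e; COUNT(*)→c](U) → 4
  (R ⋈[b=e] γ[e; COUNT(*)→c](U)) → 1
  π[u,g,b,e]((R ⋈[b=e] γ[e; COUNT(*)→c](U))) → 1

|E| = 1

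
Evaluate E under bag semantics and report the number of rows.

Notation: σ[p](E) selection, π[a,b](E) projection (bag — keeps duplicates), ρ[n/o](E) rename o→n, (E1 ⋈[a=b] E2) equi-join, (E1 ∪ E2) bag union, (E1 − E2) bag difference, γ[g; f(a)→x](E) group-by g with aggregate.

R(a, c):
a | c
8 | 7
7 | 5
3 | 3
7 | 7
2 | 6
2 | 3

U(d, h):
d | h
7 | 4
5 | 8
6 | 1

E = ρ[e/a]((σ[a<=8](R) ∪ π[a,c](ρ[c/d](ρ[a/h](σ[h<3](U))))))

Subexpression sizes:
  R → 6
  σ[a<=8](R) → 6
  U → 3
  σ[h<3](U) → 1
  ρ[a/h](σ[h<3](U)) → 1
  ρ[c/d](ρ[a/h](σ[h<3](U))) → 1
  π[a,c](ρ[c/d](ρ[a/h](σ[h<3](U)))) → 1
  (σ[a<=8](R) ∪ π[a,c](ρ[c/d](ρ[a/h](σ[h<3](U))))) → 7
  ρ[e/a]((σ[a<=8](R) ∪ π[a,c](ρ[c/d](ρ[a/h](σ[h<3](U)))))) → 7

|E| = 7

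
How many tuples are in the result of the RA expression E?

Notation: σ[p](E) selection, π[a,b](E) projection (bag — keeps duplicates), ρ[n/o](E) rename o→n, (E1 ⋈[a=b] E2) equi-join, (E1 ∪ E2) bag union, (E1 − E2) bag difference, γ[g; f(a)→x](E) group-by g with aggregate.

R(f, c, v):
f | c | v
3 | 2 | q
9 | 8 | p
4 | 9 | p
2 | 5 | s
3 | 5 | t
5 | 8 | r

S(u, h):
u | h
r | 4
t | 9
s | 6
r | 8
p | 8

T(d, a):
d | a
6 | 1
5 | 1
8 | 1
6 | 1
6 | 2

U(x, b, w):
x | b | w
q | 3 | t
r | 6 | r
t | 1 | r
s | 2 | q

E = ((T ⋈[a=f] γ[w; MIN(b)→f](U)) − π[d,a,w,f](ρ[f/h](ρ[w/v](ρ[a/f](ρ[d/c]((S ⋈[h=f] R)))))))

Row counts bottom-up:
  T → 5
  U → 4
  γ[w; MIN(b)→f](U) → 3
  (T ⋈[a=f] γ[w; MIN(b)→f](U)) → 5
  S → 5
  R → 6
  (S ⋈[h=f] R) → 2
  ρ[d/c]((S ⋈[h=f] R)) → 2
  ρ[a/f](ρ[d/c]((S ⋈[h=f] R))) → 2
  ρ[w/v](ρ[a/f](ρ[d/c]((S ⋈[h=f] R)))) → 2
  ρ[f/h](ρ[w/v](ρ[a/f](ρ[d/c]((S ⋈[h=f] R))))) → 2
  π[d,a,w,f](ρ[f/h](ρ[w/v](ρ[a/f](ρ[d/c]((S ⋈[h=f] R)))))) → 2
  ((T ⋈[a=f] γ[w; MIN(b)→f](U)) − π[d,a,w,f](ρ[f/h](ρ[w/v](ρ[a/f](ρ[d/c]((S ⋈[h=f] R))))))) → 5

|E| = 5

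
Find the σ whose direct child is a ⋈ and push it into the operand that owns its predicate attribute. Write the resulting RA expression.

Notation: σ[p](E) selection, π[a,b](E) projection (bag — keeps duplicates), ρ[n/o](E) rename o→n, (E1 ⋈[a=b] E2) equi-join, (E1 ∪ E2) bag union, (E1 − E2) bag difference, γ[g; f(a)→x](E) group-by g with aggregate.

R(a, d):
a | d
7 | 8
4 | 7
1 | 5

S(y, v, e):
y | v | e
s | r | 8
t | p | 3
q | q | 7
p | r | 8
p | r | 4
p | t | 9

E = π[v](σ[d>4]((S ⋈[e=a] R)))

σ filters on d, owned by the right side.
E' = π[v]((S ⋈[e=a] σ[d>4](R)))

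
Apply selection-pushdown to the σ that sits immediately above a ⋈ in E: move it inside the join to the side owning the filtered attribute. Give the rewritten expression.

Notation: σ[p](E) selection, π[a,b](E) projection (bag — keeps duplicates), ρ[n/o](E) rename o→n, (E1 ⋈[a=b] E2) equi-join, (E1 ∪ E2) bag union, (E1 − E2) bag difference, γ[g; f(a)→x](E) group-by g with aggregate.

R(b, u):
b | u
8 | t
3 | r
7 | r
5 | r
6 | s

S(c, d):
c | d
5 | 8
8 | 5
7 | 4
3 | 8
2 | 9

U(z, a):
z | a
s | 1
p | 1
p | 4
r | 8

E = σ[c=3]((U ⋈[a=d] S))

σ filters on c, owned by the right side.
E' = (U ⋈[a=d] σ[c=3](S))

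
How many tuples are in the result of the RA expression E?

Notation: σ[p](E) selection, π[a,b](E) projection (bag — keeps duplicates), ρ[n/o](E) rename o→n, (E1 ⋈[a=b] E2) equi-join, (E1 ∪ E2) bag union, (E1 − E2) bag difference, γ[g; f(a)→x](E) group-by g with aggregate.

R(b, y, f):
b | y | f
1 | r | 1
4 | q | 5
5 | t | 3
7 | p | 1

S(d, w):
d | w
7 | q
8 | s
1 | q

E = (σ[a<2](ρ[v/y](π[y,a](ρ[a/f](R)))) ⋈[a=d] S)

Stepwise |·|:
  R → 4
  ρ[a/f](R) → 4
  π[y,a](ρ[a/f](R)) → 4
  ρ[v/y](π[y,a](ρ[a/f](R))) → 4
  σ[a<2](ρ[v/y](π[y,a](ρ[a/f](R)))) → 2
  S → 3
  (σ[a<2](ρ[v/y](π[y,a](ρ[a/f](R)))) ⋈[a=d] S) → 2

|E| = 2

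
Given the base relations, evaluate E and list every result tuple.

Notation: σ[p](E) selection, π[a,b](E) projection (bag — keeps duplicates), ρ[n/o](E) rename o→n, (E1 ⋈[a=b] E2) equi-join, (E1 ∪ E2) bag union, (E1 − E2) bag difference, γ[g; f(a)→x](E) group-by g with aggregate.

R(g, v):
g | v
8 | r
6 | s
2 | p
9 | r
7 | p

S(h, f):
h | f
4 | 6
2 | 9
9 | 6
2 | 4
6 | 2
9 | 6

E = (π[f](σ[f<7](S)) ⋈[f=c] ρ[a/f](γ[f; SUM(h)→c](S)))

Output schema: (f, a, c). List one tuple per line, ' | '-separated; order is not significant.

Per-node cardinality:
  S → 6
  σ[f<7](S) → 5
  π[f](σ[f<7](S)) → 5
  S → 6
  γ[f; SUM(h)→c](S) → 4
  ρ[a/f](γ[f; SUM(h)→c](S)) → 4
  (π[f](σ[f<7](S)) ⋈[f=c] ρ[a/f](γ[f; SUM(h)→c](S))) → 5

== RESULT ==
f | a | c
2 | 4 | 2
2 | 9 | 2
6 | 2 | 6
6 | 2 | 6
6 | 2 | 6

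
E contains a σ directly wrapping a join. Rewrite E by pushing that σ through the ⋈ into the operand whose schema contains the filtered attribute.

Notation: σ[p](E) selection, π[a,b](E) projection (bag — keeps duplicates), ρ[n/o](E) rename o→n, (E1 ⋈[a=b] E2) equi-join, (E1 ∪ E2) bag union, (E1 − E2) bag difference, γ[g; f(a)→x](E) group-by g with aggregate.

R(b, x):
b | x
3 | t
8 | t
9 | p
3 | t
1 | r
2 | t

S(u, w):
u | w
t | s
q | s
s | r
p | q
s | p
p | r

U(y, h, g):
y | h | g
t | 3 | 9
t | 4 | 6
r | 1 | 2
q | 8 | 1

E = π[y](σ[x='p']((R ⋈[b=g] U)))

σ filters on x, owned by the left side.
E' = π[y]((σ[x='p'](R) ⋈[b=g] U))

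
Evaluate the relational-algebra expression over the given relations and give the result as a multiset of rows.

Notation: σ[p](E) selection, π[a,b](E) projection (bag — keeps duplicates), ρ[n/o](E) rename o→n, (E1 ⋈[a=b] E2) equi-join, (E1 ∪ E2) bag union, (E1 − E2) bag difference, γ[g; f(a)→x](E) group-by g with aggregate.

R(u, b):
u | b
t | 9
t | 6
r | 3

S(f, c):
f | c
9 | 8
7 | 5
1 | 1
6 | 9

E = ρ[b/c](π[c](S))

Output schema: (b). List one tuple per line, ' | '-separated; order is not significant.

Row counts bottom-up:
  S → 4
  π[c](S) → 4
  ρ[b/c](π[c](S)) → 4

== RESULT ==
b
1
5
8
9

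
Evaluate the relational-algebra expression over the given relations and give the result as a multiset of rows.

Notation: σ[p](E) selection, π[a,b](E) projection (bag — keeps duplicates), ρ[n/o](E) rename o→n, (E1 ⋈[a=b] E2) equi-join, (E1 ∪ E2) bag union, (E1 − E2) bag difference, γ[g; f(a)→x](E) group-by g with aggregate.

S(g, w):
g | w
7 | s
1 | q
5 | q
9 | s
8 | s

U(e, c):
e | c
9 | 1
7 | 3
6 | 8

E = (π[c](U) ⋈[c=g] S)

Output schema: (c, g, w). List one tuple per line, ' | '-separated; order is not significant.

Row counts bottom-up:
  U → 3
  π[c](U) → 3
  S → 5
  (π[c](U) ⋈[c=g] S) → 2

== RESULT ==
c | g | w
1 | 1 | q
8 | 8 | s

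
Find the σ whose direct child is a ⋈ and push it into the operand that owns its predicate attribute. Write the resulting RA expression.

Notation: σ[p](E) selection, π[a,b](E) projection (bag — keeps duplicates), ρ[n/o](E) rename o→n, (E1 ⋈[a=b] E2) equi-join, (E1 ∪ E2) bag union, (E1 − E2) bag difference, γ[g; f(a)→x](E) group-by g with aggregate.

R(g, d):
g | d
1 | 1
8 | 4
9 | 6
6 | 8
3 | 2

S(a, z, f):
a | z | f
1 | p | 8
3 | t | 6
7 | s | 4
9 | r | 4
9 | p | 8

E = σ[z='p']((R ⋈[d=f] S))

σ filters on z, owned by the right side.
E' = (R ⋈[d=f] σ[z='p'](S))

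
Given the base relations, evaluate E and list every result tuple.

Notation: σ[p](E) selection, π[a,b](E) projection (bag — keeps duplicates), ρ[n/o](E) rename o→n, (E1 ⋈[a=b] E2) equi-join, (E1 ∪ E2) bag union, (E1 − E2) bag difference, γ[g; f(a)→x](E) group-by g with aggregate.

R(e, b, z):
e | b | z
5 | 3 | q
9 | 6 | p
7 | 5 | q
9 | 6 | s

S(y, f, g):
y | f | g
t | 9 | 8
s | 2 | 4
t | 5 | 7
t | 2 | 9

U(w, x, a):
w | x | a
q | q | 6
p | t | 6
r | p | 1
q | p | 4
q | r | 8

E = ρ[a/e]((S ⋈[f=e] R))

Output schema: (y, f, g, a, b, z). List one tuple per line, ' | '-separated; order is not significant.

Row counts bottom-up:
  S → 4
  R → 4
  (S ⋈[f=e] R) → 3
  ρ[a/e]((S ⋈[f=e] R)) → 3

== RESULT ==
y | f | g | a | b | z
t | 5 | 7 | 5 | 3 | q
t | 9 | 8 | 9 | 6 | p
t | 9 | 8 | 9 | 6 | s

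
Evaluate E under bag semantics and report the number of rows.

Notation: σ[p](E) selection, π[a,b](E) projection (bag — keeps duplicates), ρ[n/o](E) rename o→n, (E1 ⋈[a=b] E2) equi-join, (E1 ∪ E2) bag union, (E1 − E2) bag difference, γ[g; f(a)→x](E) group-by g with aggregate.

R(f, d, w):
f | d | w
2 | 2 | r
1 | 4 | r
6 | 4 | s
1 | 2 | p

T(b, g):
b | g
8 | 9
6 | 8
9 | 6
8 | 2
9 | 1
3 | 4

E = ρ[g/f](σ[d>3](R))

Stepwise |·|:
  R → 4
  σ[d>3](R) → 2
  ρ[g/f](σ[d>3](R)) → 2

|E| = 2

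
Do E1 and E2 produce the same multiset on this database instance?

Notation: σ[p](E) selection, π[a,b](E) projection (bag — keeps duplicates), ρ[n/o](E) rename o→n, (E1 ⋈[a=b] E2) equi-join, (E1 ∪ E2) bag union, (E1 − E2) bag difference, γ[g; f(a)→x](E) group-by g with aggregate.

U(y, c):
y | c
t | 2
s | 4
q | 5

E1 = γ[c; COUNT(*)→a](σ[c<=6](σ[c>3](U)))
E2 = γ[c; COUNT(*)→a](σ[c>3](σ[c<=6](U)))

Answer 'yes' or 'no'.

E1 per-node cardinality:
  U → 3
  σ[c>3](U) → 2
  σ[c<=6](σ[c>3](U)) → 2
  γ[c; COUNT(*)→a](σ[c<=6](σ[c>3](U))) → 2
E2 per-node cardinality:
  U → 3
  σ[c<=6](U) → 3
  σ[c>3](σ[c<=6](U)) → 2
  γ[c; COUNT(*)→a](σ[c>3](σ[c<=6](U))) → 2

E1 and E2 produce the same multiset:
c | a
4 | 1
5 | 1

yes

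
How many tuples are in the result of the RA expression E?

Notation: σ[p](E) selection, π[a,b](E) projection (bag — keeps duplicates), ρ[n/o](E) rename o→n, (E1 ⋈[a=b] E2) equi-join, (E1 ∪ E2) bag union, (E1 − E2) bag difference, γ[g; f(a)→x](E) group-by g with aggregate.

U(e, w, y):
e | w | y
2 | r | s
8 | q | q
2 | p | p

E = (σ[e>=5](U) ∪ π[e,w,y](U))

Per-node cardinality:
  U → 3
  σ[e>=5](U) → 1
  U → 3
  π[e,w,y](U) → 3
  (σ[e>=5](U) ∪ π[e,w,y](U)) → 4

|E| = 4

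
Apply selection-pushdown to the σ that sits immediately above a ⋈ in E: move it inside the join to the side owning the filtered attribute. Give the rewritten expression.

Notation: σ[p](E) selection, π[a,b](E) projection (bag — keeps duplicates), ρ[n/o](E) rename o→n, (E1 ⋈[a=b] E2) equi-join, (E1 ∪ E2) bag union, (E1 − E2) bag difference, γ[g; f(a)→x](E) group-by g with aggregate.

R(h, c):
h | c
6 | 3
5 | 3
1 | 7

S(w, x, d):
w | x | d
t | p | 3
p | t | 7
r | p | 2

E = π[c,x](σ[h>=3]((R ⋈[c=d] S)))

σ filters on h, owned by the left side.
E' = π[c,x]((σ[h>=3](R) ⋈[c=d] S))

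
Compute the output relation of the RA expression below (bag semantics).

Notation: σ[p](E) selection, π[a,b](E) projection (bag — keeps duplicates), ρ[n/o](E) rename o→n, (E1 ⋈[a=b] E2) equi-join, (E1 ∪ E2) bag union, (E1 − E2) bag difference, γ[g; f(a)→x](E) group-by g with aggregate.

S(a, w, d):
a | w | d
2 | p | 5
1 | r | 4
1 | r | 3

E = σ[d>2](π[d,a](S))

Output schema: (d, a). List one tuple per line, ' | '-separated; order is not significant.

Row counts bottom-up:
  S → 3
  π[d,a](S) → 3
  σ[d>2](π[d,a](S)) → 3

== RESULT ==
d | a
3 | 1
4 | 1
5 | 2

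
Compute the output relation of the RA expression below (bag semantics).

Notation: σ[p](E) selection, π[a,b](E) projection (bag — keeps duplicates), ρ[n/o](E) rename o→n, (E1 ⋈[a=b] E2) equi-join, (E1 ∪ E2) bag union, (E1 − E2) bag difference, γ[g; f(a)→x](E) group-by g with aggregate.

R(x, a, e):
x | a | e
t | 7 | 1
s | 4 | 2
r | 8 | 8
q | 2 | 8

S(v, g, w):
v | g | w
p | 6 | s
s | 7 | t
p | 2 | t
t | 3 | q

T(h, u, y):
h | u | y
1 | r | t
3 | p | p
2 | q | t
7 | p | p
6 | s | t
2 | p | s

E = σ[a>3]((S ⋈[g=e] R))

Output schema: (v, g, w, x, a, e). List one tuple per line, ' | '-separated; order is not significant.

Stepwise |·|:
  S → 4
  R → 4
  (S ⋈[g=e] R) → 1
  σ[a>3]((S ⋈[g=e] R)) → 1

== RESULT ==
v | g | w | x | a | e
p | 2 | t | s | 4 | 2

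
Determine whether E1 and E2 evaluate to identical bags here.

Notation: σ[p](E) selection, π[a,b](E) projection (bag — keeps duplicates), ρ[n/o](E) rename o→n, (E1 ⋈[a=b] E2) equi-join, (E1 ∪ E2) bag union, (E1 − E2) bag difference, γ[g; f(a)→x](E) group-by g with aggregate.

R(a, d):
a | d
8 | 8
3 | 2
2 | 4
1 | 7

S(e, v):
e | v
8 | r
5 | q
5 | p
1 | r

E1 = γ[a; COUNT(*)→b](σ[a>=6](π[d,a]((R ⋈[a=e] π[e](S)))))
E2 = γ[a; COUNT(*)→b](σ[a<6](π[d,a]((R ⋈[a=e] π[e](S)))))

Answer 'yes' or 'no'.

E1 subexpression sizes:
  R → 4
  S → 4
  π[e](S) → 4
  (R ⋈[a=e] π[e](S)) → 2
  π[d,a]((R ⋈[a=e] π[e](S))) → 2
  σ[a>=6](π[d,a]((R ⋈[a=e] π[e](S)))) → 1
  γ[a; COUNT(*)→b](σ[a>=6](π[d,a]((R ⋈[a=e] π[e](S))))) → 1
E2 subexpression sizes:
  R → 4
  S → 4
  π[e](S) → 4
  (R ⋈[a=e] π[e](S)) → 2
  π[d,a]((R ⋈[a=e] π[e](S))) → 2
  σ[a<6](π[d,a]((R ⋈[a=e] π[e](S)))) → 1
  γ[a; COUNT(*)→b](σ[a<6](π[d,a]((R ⋈[a=e] π[e](S))))) → 1

E1 result:
a | b
8 | 1
E2 result:
a | b
1 | 1
Witness: (1, 1) appears 0× in E1 but 1× in E2.

no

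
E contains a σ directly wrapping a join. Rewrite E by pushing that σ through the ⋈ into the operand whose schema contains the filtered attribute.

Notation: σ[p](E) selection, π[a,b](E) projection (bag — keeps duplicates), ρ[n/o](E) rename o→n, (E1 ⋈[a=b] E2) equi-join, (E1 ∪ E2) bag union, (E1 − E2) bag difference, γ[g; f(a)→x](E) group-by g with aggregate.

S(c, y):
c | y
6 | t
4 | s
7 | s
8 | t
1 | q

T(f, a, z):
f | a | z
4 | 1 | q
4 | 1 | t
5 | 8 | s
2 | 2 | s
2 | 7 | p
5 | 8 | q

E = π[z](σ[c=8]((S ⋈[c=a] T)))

σ filters on c, owned by the left side.
E' = π[z]((σ[c=8](S) ⋈[c=a] T))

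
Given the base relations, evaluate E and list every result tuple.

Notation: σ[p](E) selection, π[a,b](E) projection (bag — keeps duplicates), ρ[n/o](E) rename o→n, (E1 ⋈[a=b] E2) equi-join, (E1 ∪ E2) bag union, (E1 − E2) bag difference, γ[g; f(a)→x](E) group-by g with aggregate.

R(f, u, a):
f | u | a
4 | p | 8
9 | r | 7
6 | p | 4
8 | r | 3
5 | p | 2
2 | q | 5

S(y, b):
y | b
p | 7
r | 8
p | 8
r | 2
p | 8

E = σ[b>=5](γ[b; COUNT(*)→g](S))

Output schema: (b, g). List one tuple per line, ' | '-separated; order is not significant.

Per-node cardinality:
  S → 5
  γ[b; COUNT(*)→g](S) → 3
  σ[b>=5](γ[b; COUNT(*)→g](S)) → 2

== RESULT ==
b | g
7 | 1
8 | 3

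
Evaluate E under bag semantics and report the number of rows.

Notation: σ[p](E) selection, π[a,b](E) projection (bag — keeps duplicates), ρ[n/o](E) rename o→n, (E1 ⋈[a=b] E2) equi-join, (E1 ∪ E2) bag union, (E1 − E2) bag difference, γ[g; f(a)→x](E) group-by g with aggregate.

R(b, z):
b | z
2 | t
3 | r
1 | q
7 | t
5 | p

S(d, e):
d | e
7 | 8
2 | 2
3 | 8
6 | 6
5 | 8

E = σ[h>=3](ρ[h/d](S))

Row counts bottom-up:
  S → 5
  ρ[h/d](S) → 5
  σ[h>=3](ρ[h/d](S)) → 4

|E| = 4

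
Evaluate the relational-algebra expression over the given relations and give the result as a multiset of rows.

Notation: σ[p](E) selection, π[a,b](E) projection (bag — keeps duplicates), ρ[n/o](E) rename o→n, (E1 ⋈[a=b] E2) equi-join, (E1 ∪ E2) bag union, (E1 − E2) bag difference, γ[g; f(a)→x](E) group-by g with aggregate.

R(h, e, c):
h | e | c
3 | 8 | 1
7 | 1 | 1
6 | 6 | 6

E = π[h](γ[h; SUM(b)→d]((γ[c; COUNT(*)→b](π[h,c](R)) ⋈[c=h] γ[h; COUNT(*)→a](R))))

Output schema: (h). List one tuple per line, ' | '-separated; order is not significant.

Row counts bottom-up:
  R → 3
  π[h,c](R) → 3
  γ[c; COUNT(*)→b](π[h,c](R)) → 2
  R → 3
  γ[h; COUNT(*)→a](R) → 3
  (γ[c; COUNT(*)→b](π[h,c](R)) ⋈[c=h] γ[h; COUNT(*)→a](R)) → 1
  γ[h; SUM(b)→d]((γ[c; COUNT(*)→b](π[h,c](R)) ⋈[c=h] γ[h; COUNT(*)→a](R))) → 1
  π[h](γ[h; SUM(b)→d]((γ[c; COUNT(*)→b](π[h,c](R)) ⋈[c=h] γ[h; COUNT(*)→a](R)))) → 1

== RESULT ==
h
6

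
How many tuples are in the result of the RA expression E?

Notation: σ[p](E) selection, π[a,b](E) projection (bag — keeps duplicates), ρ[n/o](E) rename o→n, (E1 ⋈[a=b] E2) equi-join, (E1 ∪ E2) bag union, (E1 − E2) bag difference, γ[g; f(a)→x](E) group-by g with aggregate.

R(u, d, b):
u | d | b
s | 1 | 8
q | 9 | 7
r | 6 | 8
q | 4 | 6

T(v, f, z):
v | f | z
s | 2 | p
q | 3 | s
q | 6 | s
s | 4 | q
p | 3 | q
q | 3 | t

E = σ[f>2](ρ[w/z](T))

Stepwise |·|:
  T → 6
  ρ[w/z](T) → 6
  σ[f>2](ρ[w/z](T)) → 5

|E| = 5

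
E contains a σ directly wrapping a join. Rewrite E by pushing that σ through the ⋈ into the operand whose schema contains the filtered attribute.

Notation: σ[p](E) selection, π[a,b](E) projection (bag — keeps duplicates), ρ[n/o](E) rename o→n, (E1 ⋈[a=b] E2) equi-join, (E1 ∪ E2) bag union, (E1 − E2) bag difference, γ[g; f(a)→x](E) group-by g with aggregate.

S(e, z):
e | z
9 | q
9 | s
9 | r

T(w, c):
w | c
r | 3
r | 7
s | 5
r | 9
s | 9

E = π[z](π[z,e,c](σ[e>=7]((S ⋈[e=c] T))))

σ filters on e, owned by the left side.
E' = π[z](π[z,e,c]((σ[e>=7](S) ⋈[e=c] T)))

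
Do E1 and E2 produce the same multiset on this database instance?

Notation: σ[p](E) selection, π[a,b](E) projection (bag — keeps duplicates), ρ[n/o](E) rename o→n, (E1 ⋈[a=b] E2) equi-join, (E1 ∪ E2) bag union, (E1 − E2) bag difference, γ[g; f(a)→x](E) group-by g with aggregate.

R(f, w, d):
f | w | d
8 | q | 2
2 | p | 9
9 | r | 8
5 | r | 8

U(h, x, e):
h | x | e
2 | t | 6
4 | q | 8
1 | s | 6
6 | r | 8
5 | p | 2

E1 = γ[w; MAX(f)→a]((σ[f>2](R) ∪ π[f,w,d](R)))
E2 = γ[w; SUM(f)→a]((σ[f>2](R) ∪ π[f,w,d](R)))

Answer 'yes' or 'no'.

E1 row counts bottom-up:
  R → 4
  σ[f>2](R) → 3
  R → 4
  π[f,w,d](R) → 4
  (σ[f>2](R) ∪ π[f,w,d](R)) → 7
  γ[w; MAX(f)→a]((σ[f>2](R) ∪ π[f,w,d](R))) → 3
E2 row counts bottom-up:
  R → 4
  σ[f>2](R) → 3
  R → 4
  π[f,w,d](R) → 4
  (σ[f>2](R) ∪ π[f,w,d](R)) → 7
  γ[w; SUM(f)→a]((σ[f>2](R) ∪ π[f,w,d](R))) → 3

E1 result:
w | a
p | 2
q | 8
r | 9
E2 result:
w | a
p | 2
q | 16
r | 28
Witness: ('q', 8) appears 1× in E1 but 0× in E2.

no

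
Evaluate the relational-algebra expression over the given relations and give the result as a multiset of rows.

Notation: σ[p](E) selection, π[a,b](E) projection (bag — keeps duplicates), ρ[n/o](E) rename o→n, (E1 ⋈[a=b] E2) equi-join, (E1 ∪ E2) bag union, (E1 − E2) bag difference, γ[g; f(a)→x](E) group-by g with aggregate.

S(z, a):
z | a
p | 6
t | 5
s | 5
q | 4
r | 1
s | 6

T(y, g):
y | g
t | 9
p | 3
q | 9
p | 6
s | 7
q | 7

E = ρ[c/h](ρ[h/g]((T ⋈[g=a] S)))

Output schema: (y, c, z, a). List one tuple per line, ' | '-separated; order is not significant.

Per-node cardinality:
  T → 6
  S → 6
  (T ⋈[g=a] S) → 2
  ρ[h/g]((T ⋈[g=a] S)) → 2
  ρ[c/h](ρ[h/g]((T ⋈[g=a] S))) → 2

== RESULT ==
y | c | z | a
p | 6 | p | 6
p | 6 | s | 6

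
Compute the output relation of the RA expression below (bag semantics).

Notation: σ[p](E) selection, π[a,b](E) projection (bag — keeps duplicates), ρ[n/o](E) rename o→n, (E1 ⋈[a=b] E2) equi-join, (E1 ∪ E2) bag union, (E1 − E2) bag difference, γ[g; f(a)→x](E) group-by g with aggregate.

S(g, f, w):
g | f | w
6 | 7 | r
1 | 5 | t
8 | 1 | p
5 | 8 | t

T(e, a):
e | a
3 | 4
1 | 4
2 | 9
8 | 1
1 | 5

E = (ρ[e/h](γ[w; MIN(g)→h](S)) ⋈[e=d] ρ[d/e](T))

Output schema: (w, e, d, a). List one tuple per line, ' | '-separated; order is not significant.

Row counts bottom-up:
  S → 4
  γ[w; MIN(g)→h](S) → 3
  ρ[e/h](γ[w; MIN(g)→h](S)) → 3
  T → 5
  ρ[d/e](T) → 5
  (ρ[e/h](γ[w; MIN(g)→h](S)) ⋈[e=d] ρ[d/e](T)) → 3

== RESULT ==
w | e | d | a
p | 8 | 8 | 1
t | 1 | 1 | 4
t | 1 | 1 | 5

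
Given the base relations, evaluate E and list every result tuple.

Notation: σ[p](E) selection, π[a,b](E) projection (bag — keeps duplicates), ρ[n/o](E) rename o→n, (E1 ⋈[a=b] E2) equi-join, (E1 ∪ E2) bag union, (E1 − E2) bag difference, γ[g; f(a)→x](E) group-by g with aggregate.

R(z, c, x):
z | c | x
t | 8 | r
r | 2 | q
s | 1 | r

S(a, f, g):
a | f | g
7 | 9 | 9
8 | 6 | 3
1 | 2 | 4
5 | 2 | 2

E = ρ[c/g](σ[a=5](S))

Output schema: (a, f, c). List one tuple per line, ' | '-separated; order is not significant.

Subexpression sizes:
  S → 4
  σ[a=5](S) → 1
  ρ[c/g](σ[a=5](S)) → 1

== RESULT ==
a | f | c
5 | 2 | 2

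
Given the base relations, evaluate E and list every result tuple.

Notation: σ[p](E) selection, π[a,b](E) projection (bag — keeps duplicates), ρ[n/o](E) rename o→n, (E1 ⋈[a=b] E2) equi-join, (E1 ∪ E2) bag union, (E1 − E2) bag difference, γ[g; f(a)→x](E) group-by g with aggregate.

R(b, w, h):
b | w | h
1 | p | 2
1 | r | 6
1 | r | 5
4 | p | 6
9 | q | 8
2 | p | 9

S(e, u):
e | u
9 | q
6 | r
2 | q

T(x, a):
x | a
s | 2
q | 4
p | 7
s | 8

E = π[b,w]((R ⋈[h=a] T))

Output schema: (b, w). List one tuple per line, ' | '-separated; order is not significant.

Subexpression sizes:
  R → 6
  T → 4
  (R ⋈[h=a] T) → 2
  π[b,w]((R ⋈[h=a] T)) → 2

== RESULT ==
b | w
1 | p
9 | q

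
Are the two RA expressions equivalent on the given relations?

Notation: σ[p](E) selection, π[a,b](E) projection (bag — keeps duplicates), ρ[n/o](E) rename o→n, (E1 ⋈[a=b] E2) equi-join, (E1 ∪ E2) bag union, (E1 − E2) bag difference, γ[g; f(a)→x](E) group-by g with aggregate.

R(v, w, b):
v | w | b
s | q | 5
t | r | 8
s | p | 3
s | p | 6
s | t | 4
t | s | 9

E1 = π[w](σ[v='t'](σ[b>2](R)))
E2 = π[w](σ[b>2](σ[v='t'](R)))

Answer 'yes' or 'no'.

E1 per-node cardinality:
  R → 6
  σ[b>2](R) → 6
  σ[v='t'](σ[b>2](R)) → 2
  π[w](σ[v='t'](σ[b>2](R))) → 2
E2 per-node cardinality:
  R → 6
  σ[v='t'](R) → 2
  σ[b>2](σ[v='t'](R)) → 2
  π[w](σ[b>2](σ[v='t'](R))) → 2

E1 and E2 produce the same multiset:
w
r
s

yes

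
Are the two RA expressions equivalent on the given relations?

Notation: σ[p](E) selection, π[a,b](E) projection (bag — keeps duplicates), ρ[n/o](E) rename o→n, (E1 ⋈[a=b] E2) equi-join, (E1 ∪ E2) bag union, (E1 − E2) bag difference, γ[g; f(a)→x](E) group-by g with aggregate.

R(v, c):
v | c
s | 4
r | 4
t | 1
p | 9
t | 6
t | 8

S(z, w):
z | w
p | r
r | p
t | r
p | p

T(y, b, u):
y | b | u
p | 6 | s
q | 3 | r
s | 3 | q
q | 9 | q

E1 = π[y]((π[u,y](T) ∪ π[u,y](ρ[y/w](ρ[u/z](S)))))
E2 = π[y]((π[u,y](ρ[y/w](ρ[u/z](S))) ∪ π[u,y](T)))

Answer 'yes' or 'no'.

E1 row counts bottom-up:
  T → 4
  π[u,y](T) → 4
  S → 4
  ρ[u/z](S) → 4
  ρ[y/w](ρ[u/z](S)) → 4
  π[u,y](ρ[y/w](ρ[u/z](S))) → 4
  (π[u,y](T) ∪ π[u,y](ρ[y/w](ρ[u/z](S)))) → 8
  π[y]((π[u,y](T) ∪ π[u,y](ρ[y/w](ρ[u/z](S))))) → 8
E2 row counts bottom-up:
  S → 4
  ρ[u/z](S) → 4
  ρ[y/w](ρ[u/z](S)) → 4
  π[u,y](ρ[y/w](ρ[u/z](S))) → 4
  T → 4
  π[u,y](T) → 4
  (π[u,y](ρ[y/w](ρ[u/z](S))) ∪ π[u,y](T)) → 8
  π[y]((π[u,y](ρ[y/w](ρ[u/z](S))) ∪ π[u,y](T))) → 8

E1 and E2 produce the same multiset:
y
p
p
p
q
q
r
r
s

yes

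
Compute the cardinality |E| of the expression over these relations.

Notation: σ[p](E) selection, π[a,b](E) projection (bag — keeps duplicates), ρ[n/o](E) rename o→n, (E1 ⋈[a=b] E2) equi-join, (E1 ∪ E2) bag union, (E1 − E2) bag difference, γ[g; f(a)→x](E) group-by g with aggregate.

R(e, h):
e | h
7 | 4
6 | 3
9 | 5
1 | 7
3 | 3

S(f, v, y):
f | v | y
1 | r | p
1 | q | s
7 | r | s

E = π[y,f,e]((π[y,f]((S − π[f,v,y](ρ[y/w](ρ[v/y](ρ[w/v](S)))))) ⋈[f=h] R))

Per-node cardinality:
  S → 3
  S → 3
  ρ[w/v](S) → 3
  ρ[v/y](ρ[w/v](S)) → 3
  ρ[y/w](ρ[v/y](ρ[w/v](S))) → 3
  π[f,v,y](ρ[y/w](ρ[v/y](ρ[w/v](S)))) → 3
  (S − π[f,v,y](ρ[y/w](ρ[v/y](ρ[w/v](S))))) → 3
  π[y,f]((S − π[f,v,y](ρ[y/w](ρ[v/y](ρ[w/v](S)))))) → 3
  R → 5
  (π[y,f]((S − π[f,v,y](ρ[y/w](ρ[v/y](ρ[w/v](S)))))) ⋈[f=h] R) → 1
  π[y,f,e]((π[y,f]((S − π[f,v,y](ρ[y/w](ρ[v/y](ρ[w/v](S)))))) ⋈[f=h] R)) → 1

|E| = 1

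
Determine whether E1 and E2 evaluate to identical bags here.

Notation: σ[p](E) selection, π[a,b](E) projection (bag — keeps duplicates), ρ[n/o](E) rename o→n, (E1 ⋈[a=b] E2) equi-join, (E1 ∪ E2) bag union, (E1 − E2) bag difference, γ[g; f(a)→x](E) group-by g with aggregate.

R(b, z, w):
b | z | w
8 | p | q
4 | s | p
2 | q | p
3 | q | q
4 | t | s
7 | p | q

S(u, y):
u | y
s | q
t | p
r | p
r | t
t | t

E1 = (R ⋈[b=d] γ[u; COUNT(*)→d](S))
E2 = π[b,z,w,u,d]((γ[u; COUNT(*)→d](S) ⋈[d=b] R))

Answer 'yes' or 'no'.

E1 subexpression sizes:
  R → 6
  S → 5
  γ[u; COUNT(*)→d](S) → 3
  (R ⋈[b=d] γ[u; COUNT(*)→d](S)) → 2
E2 subexpression sizes:
  S → 5
  γ[u; COUNT(*)→d](S) → 3
  R → 6
  (γ[u; COUNT(*)→d](S) ⋈[d=b] R) → 2
  π[b,z,w,u,d]((γ[u; COUNT(*)→d](S) ⋈[d=b] R)) → 2

E1 and E2 produce the same multiset:
b | z | w | u | d
2 | q | p | r | 2
2 | q | p | t | 2

yes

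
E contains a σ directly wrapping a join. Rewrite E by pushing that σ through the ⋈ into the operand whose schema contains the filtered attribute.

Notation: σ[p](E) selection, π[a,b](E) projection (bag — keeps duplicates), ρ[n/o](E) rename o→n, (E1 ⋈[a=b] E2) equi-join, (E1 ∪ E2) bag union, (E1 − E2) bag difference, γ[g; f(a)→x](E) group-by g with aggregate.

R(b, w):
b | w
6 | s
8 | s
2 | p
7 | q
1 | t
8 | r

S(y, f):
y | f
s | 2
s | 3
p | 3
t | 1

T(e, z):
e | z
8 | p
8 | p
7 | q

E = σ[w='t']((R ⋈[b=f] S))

σ filters on w, owned by the left side.
E' = (σ[w='t'](R) ⋈[b=f] S)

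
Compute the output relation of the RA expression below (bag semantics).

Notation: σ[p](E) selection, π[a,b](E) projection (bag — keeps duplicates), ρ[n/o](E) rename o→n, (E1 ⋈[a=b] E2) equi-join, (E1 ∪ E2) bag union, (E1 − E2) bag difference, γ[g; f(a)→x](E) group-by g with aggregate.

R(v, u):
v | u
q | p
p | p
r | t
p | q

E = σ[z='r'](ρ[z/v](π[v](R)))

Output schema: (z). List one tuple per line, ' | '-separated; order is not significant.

Per-node cardinality:
  R → 4
  π[v](R) → 4
  ρ[z/v](π[v](R)) → 4
  σ[z='r'](ρ[z/v](π[v](R))) → 1

== RESULT ==
z
r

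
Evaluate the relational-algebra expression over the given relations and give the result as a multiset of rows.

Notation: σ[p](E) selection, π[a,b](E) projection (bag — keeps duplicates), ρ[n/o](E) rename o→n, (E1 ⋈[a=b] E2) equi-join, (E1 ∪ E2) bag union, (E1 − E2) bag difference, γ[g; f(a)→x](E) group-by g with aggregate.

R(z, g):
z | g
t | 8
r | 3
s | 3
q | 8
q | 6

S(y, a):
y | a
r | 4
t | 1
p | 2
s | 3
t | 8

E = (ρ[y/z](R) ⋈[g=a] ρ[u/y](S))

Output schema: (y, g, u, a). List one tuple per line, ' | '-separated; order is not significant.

Per-node cardinality:
  R → 5
  ρ[y/z](R) → 5
  S → 5
  ρ[u/y](S) → 5
  (ρ[y/z](R) ⋈[g=a] ρ[u/y](S)) → 4

== RESULT ==
y | g | u | a
q | 8 | t | 8
r | 3 | s | 3
s | 3 | s | 3
t | 8 | t | 8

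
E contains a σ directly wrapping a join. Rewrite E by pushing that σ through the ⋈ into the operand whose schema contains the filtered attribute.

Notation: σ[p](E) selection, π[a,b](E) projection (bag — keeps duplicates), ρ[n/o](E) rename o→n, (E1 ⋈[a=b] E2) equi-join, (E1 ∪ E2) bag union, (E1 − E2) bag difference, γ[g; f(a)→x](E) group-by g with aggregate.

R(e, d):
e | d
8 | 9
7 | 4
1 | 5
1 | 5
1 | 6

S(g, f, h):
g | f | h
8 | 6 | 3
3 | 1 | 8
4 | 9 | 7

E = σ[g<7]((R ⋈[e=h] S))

σ filters on g, owned by the right side.
E' = (R ⋈[e=h] σ[g<7](S))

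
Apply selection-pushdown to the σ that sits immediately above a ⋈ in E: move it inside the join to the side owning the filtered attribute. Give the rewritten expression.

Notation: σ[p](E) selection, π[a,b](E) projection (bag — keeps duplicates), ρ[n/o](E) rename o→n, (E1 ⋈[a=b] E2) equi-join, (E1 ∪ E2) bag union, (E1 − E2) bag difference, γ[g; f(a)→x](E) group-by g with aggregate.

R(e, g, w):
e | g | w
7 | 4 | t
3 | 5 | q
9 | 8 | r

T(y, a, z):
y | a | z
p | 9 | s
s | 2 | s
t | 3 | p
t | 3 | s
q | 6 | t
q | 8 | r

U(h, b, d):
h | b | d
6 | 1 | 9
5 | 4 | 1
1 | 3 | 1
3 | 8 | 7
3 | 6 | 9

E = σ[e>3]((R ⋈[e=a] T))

σ filters on e, owned by the left side.
E' = (σ[e>3](R) ⋈[e=a] T)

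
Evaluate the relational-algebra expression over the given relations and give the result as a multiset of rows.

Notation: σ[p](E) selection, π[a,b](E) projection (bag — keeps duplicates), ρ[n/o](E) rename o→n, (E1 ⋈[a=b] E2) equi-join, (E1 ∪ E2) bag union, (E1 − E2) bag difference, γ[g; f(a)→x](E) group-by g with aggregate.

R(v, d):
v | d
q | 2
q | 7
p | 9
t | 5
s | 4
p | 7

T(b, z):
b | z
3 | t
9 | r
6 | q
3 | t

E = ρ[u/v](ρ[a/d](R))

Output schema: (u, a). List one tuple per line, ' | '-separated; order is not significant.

Per-node cardinality:
  R → 6
  ρ[a/d](R) → 6
  ρ[u/v](ρ[a/d](R)) → 6

== RESULT ==
u | a
p | 7
p | 9
q | 2
q | 7
s | 4
t | 5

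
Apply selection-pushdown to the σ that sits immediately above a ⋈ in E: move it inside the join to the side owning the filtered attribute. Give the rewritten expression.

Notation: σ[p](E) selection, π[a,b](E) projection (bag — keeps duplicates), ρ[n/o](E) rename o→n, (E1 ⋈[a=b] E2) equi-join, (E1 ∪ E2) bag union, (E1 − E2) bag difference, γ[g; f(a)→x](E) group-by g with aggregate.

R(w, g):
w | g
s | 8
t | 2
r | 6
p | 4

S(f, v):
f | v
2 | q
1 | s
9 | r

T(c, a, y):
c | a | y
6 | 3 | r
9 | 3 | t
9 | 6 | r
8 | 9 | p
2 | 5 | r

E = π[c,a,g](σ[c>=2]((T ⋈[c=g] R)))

σ filters on c, owned by the left side.
E' = π[c,a,g]((σ[c>=2](T) ⋈[c=g] R))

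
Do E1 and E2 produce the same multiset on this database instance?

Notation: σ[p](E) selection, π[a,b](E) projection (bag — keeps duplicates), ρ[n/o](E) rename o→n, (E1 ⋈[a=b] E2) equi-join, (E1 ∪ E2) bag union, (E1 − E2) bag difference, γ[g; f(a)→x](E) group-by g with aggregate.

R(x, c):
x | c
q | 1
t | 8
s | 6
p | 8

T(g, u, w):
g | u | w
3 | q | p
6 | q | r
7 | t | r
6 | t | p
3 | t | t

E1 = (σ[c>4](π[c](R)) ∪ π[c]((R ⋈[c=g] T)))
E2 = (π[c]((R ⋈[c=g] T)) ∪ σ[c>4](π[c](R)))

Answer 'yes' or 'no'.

E1 stepwise |·|:
  R → 4
  π[c](R) → 4
  σ[c>4](π[c](R)) → 3
  R → 4
  T → 5
  (R ⋈[c=g] T) → 2
  π[c]((R ⋈[c=g] T)) → 2
  (σ[c>4](π[c](R)) ∪ π[c]((R ⋈[c=g] T))) → 5
E2 stepwise |·|:
  R → 4
  T → 5
  (R ⋈[c=g] T) → 2
  π[c]((R ⋈[c=g] T)) → 2
  R → 4
  π[c](R) → 4
  σ[c>4](π[c](R)) → 3
  (π[c]((R ⋈[c=g] T)) ∪ σ[c>4](π[c](R))) → 5

E1 and E2 produce the same multiset:
c
6
6
6
8
8

yes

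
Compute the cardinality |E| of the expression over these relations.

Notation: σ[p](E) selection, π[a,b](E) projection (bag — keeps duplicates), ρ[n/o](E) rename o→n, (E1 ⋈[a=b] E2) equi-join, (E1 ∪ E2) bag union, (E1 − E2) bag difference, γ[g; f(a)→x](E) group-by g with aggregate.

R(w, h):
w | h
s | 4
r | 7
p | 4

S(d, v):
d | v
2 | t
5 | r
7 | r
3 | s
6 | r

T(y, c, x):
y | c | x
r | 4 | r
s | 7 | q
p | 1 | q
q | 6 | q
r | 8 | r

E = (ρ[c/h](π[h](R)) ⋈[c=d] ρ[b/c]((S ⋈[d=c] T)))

Per-node cardinality:
  R → 3
  π[h](R) → 3
  ρ[c/h](π[h](R)) → 3
  S → 5
  T → 5
  (S ⋈[d=c] T) → 2
  ρ[b/c]((S ⋈[d=c] T)) → 2
  (ρ[c/h](π[h](R)) ⋈[c=d] ρ[b/c]((S ⋈[d=c] T))) → 1

|E| = 1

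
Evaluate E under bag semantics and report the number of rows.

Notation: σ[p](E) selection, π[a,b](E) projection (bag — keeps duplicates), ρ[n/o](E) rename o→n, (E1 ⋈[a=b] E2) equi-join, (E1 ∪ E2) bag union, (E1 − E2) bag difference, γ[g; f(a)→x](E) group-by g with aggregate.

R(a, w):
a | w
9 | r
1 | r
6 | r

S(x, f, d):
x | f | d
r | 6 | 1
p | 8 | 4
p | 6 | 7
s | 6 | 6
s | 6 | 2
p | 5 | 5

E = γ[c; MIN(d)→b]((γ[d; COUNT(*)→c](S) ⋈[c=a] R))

Stepwise |·|:
  S → 6
  γ[d; COUNT(*)→c](S) → 6
  R → 3
  (γ[d; COUNT(*)→c](S) ⋈[c=a] R) → 6
  γ[c; MIN(d)→b]((γ[d; COUNT(*)→c](S) ⋈[c=a] R)) → 1

|E| = 1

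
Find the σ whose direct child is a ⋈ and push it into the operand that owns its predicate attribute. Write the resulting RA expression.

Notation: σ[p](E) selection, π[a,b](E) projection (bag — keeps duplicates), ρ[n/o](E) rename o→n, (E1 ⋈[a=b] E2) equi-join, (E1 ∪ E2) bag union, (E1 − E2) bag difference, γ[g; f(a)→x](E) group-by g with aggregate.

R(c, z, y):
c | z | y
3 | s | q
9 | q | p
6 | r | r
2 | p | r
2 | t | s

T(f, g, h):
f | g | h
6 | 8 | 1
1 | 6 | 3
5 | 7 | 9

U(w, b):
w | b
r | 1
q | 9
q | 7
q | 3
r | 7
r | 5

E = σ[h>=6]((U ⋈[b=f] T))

σ filters on h, owned by the right side.
E' = (U ⋈[b=f] σ[h>=6](T))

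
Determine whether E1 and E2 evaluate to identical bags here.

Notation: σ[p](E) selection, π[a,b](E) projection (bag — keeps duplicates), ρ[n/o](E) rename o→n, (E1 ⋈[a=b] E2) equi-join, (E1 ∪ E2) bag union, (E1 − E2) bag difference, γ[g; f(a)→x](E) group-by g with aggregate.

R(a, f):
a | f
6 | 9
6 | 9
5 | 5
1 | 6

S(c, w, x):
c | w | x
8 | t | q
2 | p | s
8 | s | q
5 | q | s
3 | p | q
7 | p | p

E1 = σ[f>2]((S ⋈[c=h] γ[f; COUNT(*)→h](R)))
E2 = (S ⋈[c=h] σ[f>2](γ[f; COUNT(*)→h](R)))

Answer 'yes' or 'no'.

E1 subexpression sizes:
  S → 6
  R → 4
  γ[f; COUNT(*)→h](R) → 3
  (S ⋈[c=h] γ[f; COUNT(*)→h](R)) → 1
  σ[f>2]((S ⋈[c=h] γ[f; COUNT(*)→h](R))) → 1
E2 subexpression sizes:
  S → 6
  R → 4
  γ[f; COUNT(*)→h](R) → 3
  σ[f>2](γ[f; COUNT(*)→h](R)) → 3
  (S ⋈[c=h] σ[f>2](γ[f; COUNT(*)→h](R))) → 1

E1 and E2 produce the same multiset:
c | w | x | f | h
2 | p | s | 9 | 2

yes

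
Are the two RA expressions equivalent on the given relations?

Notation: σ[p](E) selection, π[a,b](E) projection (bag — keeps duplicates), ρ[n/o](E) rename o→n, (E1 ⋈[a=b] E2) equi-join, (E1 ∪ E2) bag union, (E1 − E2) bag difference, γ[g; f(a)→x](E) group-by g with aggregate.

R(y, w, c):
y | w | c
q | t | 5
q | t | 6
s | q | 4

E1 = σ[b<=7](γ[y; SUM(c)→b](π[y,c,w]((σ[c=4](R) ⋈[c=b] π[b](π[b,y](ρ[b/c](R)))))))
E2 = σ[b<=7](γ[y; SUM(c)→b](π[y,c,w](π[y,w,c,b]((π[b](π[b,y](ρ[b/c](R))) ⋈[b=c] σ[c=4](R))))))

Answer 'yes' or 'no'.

E1 row counts bottom-up:
  R → 3
  σ[c=4](R) → 1
  R → 3
  ρ[b/c](R) → 3
  π[b,y](ρ[b/c](R)) → 3
  π[b](π[b,y](ρ[b/c](R))) → 3
  (σ[c=4](R) ⋈[c=b] π[b](π[b,y](ρ[b/c](R)))) → 1
  π[y,c,w]((σ[c=4](R) ⋈[c=b] π[b](π[b,y](ρ[b/c](R))))) → 1
  γ[y; SUM(c)→b](π[y,c,w]((σ[c=4](R) ⋈[c=b] π[b](π[b,y](ρ[b/c](R)))))) → 1
  σ[b<=7](γ[y; SUM(c)→b](π[y,c,w]((σ[c=4](R) ⋈[c=b] π[b](π[b,y](ρ[b/c](R))))))) → 1
E2 row counts bottom-up:
  R → 3
  ρ[b/c](R) → 3
  π[b,y](ρ[b/c](R)) → 3
  π[b](π[b,y](ρ[b/c](R))) → 3
  R → 3
  σ[c=4](R) → 1
  (π[b](π[b,y](ρ[b/c](R))) ⋈[b=c] σ[c=4](R)) → 1
  π[y,w,c,b]((π[b](π[b,y](ρ[b/c](R))) ⋈[b=c] σ[c=4](R))) → 1
  π[y,c,w](π[y,w,c,b]((π[b](π[b,y](ρ[b/c](R))) ⋈[b=c] σ[c=4](R)))) → 1
  γ[y; SUM(c)→b](π[y,c,w](π[y,w,c,b]((π[b](π[b,y](ρ[b/c](R))) ⋈[b=c] σ[c=4](R))))) → 1
  σ[b<=7](γ[y; SUM(c)→b](π[y,c,w](π[y,w,c,b]((π[b](π[b,y](ρ[b/c](R))) ⋈[b=c] σ[c=4](R)))))) → 1

E1 and E2 produce the same multiset:
y | b
s | 4

yes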